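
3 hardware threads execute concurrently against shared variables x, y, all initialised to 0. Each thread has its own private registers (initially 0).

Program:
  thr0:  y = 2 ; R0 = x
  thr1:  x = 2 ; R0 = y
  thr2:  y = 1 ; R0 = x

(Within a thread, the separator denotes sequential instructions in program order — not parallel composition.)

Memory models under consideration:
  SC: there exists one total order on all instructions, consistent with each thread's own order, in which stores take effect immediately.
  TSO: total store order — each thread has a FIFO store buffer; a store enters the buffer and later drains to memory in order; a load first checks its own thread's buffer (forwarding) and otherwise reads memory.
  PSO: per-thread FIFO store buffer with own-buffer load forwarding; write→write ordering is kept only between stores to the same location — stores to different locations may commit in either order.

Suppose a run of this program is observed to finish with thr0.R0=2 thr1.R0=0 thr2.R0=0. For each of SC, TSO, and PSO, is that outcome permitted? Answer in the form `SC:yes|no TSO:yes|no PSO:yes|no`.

outcome vector order: (thr0.R0,thr1.R0,thr2.R0)
SC (9): 010; 012; 020; 022; 202; 210; 212; 220; 222
TSO (12): 000; 002; 010; 012; 020; 022; 200; 202; 210; 212; 220; 222
PSO (12): 000; 002; 010; 012; 020; 022; 200; 202; 210; 212; 220; 222
target 200 ∈ {TSO,PSO}

SC:no TSO:yes PSO:yes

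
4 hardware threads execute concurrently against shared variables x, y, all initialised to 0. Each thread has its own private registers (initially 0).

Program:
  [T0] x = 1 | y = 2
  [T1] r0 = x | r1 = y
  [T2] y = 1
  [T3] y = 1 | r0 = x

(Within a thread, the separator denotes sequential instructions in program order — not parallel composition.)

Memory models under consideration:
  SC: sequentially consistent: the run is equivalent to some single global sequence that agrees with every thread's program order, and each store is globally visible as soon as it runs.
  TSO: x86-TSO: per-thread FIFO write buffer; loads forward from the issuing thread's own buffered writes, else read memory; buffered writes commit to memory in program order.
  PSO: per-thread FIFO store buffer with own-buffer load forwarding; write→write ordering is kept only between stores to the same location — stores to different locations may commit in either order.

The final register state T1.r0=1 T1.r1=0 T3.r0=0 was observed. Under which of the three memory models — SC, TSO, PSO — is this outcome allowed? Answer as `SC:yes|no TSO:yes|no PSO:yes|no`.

outcome vector order: (T1.r0,T1.r1,T3.r0)
SC: 11 outcomes — {0/0/0 0/0/1 0/1/0 0/1/1 0/2/0 0/2/1 1/0/1 1/1/0 1/1/1 1/2/0 1/2/1}
TSO: 12 outcomes — {0/0/0 0/0/1 0/1/0 0/1/1 0/2/0 0/2/1 1/0/0 1/0/1 1/1/0 1/1/1 1/2/0 1/2/1}
PSO: 12 outcomes — {0/0/0 0/0/1 0/1/0 0/1/1 0/2/0 0/2/1 1/0/0 1/0/1 1/1/0 1/1/1 1/2/0 1/2/1}
target 1/0/0 ∈ {TSO,PSO}

SC:no TSO:yes PSO:yes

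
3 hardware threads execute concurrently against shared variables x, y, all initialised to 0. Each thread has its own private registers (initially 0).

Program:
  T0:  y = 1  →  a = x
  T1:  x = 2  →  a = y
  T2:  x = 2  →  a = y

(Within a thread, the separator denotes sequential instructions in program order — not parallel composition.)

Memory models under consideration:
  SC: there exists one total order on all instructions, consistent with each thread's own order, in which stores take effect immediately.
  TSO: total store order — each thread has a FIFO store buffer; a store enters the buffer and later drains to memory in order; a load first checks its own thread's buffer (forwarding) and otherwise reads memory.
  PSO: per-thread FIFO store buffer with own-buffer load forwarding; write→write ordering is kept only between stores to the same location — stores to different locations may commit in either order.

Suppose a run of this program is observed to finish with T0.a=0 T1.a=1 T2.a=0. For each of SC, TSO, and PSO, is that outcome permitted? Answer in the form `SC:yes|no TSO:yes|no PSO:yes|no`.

outcome vector order: (T0.a,T1.a,T2.a)
SC (5): <0 1 1>; <2 0 0>; <2 0 1>; <2 1 0>; <2 1 1>
TSO (8): <0 0 0>; <0 0 1>; <0 1 0>; <0 1 1>; <2 0 0>; <2 0 1>; <2 1 0>; <2 1 1>
PSO (8): <0 0 0>; <0 0 1>; <0 1 0>; <0 1 1>; <2 0 0>; <2 0 1>; <2 1 0>; <2 1 1>
target <0 1 0> ∈ {TSO,PSO}

SC:no TSO:yes PSO:yes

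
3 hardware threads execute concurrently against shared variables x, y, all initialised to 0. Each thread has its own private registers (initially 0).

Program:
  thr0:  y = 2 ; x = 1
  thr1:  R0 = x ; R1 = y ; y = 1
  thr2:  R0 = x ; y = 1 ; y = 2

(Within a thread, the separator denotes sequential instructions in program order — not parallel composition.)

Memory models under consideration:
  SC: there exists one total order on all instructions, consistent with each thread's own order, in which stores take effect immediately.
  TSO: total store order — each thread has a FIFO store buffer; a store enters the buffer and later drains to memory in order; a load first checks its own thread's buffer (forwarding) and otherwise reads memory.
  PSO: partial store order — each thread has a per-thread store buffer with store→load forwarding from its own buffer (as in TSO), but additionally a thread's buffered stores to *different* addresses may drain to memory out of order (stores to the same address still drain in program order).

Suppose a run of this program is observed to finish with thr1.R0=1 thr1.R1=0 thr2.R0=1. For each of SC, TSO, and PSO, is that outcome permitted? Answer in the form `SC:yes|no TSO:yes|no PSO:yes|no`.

SC:no TSO:no PSO:yes

outcome vector order: (thr1.R0,thr1.R1,thr2.R0)
SC (10): 0/0/0, 0/0/1, 0/1/0, 0/1/1, 0/2/0, 0/2/1, 1/1/0, 1/1/1, 1/2/0, 1/2/1
TSO (10): 0/0/0, 0/0/1, 0/1/0, 0/1/1, 0/2/0, 0/2/1, 1/1/0, 1/1/1, 1/2/0, 1/2/1
PSO (12): 0/0/0, 0/0/1, 0/1/0, 0/1/1, 0/2/0, 0/2/1, 1/0/0, 1/0/1, 1/1/0, 1/1/1, 1/2/0, 1/2/1
target 1/0/1 ∈ {PSO}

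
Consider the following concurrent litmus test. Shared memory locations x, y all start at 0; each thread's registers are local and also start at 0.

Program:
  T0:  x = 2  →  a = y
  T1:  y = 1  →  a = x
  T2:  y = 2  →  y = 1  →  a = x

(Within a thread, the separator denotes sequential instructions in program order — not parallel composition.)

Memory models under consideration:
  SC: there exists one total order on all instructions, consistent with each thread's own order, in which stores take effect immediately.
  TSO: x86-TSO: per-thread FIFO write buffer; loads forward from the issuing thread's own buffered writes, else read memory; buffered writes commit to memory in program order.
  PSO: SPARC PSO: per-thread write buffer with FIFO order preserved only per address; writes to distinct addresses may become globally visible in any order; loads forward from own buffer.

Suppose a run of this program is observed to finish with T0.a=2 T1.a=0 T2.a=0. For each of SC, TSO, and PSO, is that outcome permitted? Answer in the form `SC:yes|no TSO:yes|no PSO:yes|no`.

SC:no TSO:yes PSO:yes

outcome vector order: (T0.a,T1.a,T2.a)
[SC] allowed = {<0 2 2>; <1 0 0>; <1 0 2>; <1 2 0>; <1 2 2>; <2 0 2>; <2 2 2>}
[TSO] allowed = {<0 0 0>; <0 0 2>; <0 2 0>; <0 2 2>; <1 0 0>; <1 0 2>; <1 2 0>; <1 2 2>; <2 0 0>; <2 0 2>; <2 2 0>; <2 2 2>}
[PSO] allowed = {<0 0 0>; <0 0 2>; <0 2 0>; <0 2 2>; <1 0 0>; <1 0 2>; <1 2 0>; <1 2 2>; <2 0 0>; <2 0 2>; <2 2 0>; <2 2 2>}
target <2 0 0> ∈ {TSO,PSO}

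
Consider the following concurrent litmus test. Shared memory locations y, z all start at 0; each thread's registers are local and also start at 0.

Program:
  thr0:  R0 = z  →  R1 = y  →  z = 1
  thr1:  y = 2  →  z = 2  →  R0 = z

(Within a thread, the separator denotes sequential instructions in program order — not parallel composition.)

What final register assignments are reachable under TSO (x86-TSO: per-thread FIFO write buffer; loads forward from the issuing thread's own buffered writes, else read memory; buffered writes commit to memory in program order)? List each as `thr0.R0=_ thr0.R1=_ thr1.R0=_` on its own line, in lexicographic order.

thr0.R0=0 thr0.R1=0 thr1.R0=1
thr0.R0=0 thr0.R1=0 thr1.R0=2
thr0.R0=0 thr0.R1=2 thr1.R0=1
thr0.R0=0 thr0.R1=2 thr1.R0=2
thr0.R0=2 thr0.R1=2 thr1.R0=1
thr0.R0=2 thr0.R1=2 thr1.R0=2

outcome vector order: (thr0.R0,thr0.R1,thr1.R0)
|TSO outcomes| = 6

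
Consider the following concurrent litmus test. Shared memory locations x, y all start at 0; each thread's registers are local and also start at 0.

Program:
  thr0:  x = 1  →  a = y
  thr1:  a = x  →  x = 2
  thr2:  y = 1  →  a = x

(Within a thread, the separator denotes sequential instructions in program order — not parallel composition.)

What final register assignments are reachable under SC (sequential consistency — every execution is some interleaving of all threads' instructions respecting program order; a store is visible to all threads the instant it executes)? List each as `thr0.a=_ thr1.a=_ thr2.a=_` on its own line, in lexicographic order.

outcome vector order: (thr0.a,thr1.a,thr2.a)
|SC outcomes| = 10

thr0.a=0 thr1.a=0 thr2.a=1
thr0.a=0 thr1.a=0 thr2.a=2
thr0.a=0 thr1.a=1 thr2.a=1
thr0.a=0 thr1.a=1 thr2.a=2
thr0.a=1 thr1.a=0 thr2.a=0
thr0.a=1 thr1.a=0 thr2.a=1
thr0.a=1 thr1.a=0 thr2.a=2
thr0.a=1 thr1.a=1 thr2.a=0
thr0.a=1 thr1.a=1 thr2.a=1
thr0.a=1 thr1.a=1 thr2.a=2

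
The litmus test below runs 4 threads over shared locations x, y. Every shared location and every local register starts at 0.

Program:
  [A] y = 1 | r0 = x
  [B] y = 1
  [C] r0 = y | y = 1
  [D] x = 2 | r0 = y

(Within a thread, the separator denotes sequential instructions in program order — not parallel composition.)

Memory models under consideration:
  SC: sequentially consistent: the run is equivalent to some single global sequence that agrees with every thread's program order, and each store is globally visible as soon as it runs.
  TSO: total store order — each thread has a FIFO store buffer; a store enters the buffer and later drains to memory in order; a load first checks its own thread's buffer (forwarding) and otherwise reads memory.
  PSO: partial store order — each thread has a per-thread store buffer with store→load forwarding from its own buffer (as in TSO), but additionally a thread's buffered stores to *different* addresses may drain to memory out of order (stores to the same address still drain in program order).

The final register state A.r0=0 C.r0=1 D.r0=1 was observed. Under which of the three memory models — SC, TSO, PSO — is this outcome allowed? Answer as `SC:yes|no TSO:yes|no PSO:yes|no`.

SC:yes TSO:yes PSO:yes

outcome vector order: (A.r0,C.r0,D.r0)
[SC] allowed = {(0,0,1); (0,1,1); (2,0,0); (2,0,1); (2,1,0); (2,1,1)}
[TSO] allowed = {(0,0,0); (0,0,1); (0,1,0); (0,1,1); (2,0,0); (2,0,1); (2,1,0); (2,1,1)}
[PSO] allowed = {(0,0,0); (0,0,1); (0,1,0); (0,1,1); (2,0,0); (2,0,1); (2,1,0); (2,1,1)}
target (0,1,1) ∈ {SC,TSO,PSO}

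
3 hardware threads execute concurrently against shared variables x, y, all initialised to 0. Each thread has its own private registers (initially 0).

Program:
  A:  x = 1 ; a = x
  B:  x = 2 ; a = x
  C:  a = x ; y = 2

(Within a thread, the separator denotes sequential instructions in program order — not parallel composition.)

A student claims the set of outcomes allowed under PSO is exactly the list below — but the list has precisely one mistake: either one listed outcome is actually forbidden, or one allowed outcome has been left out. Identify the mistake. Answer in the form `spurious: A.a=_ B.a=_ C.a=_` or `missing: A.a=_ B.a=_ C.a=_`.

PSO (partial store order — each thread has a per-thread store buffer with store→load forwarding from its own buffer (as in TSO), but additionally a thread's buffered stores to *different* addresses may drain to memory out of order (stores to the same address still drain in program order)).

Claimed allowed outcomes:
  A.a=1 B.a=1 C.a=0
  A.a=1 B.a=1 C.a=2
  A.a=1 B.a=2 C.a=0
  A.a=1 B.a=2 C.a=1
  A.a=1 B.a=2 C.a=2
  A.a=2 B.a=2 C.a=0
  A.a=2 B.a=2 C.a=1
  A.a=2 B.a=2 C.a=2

missing: A.a=1 B.a=1 C.a=1

outcome vector order: (A.a,B.a,C.a)
PSO: 9 outcomes — {<1 1 0>; <1 1 1>; <1 1 2>; <1 2 0>; <1 2 1>; <1 2 2>; <2 2 0>; <2 2 1>; <2 2 2>}
PSO∖claimed = {<1 1 1>}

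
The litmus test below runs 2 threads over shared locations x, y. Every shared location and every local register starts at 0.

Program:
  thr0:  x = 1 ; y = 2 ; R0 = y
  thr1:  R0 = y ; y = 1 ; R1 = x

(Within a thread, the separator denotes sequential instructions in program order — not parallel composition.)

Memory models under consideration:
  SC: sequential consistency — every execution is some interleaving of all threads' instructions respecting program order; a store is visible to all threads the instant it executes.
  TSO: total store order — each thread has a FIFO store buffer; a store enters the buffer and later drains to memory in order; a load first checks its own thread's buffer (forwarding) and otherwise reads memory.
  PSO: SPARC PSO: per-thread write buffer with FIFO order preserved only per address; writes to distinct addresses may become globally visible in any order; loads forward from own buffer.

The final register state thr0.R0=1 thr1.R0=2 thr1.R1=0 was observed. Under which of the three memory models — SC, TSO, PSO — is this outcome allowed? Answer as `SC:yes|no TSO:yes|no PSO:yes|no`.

outcome vector order: (thr0.R0,thr1.R0,thr1.R1)
SC: 5 outcomes — {<1 0 1> <1 2 1> <2 0 0> <2 0 1> <2 2 1>}
TSO: 6 outcomes — {<1 0 0> <1 0 1> <1 2 1> <2 0 0> <2 0 1> <2 2 1>}
PSO: 8 outcomes — {<1 0 0> <1 0 1> <1 2 0> <1 2 1> <2 0 0> <2 0 1> <2 2 0> <2 2 1>}
target <1 2 0> ∈ {PSO}

SC:no TSO:no PSO:yes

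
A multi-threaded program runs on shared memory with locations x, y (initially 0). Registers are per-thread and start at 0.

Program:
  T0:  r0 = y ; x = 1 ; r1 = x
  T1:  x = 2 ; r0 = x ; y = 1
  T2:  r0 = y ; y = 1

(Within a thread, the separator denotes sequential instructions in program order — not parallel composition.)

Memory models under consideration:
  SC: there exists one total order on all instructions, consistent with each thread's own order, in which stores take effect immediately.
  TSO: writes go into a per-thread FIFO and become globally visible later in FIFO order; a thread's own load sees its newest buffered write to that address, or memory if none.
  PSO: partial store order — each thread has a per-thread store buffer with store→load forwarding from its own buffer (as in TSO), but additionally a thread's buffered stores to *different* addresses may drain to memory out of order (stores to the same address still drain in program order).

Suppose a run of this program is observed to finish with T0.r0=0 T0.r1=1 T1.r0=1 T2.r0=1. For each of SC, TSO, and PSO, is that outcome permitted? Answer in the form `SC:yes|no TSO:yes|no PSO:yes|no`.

SC:yes TSO:yes PSO:yes

outcome vector order: (T0.r0,T0.r1,T1.r0,T2.r0)
[SC] allowed = {(0,1,1,0) (0,1,1,1) (0,1,2,0) (0,1,2,1) (0,2,2,0) (0,2,2,1) (1,1,1,0) (1,1,2,0) (1,1,2,1) (1,2,2,0)}
[TSO] allowed = {(0,1,1,0) (0,1,1,1) (0,1,2,0) (0,1,2,1) (0,2,2,0) (0,2,2,1) (1,1,1,0) (1,1,2,0) (1,1,2,1) (1,2,2,0)}
[PSO] allowed = {(0,1,1,0) (0,1,1,1) (0,1,2,0) (0,1,2,1) (0,2,2,0) (0,2,2,1) (1,1,1,0) (1,1,2,0) (1,1,2,1) (1,2,2,0) (1,2,2,1)}
target (0,1,1,1) ∈ {SC,TSO,PSO}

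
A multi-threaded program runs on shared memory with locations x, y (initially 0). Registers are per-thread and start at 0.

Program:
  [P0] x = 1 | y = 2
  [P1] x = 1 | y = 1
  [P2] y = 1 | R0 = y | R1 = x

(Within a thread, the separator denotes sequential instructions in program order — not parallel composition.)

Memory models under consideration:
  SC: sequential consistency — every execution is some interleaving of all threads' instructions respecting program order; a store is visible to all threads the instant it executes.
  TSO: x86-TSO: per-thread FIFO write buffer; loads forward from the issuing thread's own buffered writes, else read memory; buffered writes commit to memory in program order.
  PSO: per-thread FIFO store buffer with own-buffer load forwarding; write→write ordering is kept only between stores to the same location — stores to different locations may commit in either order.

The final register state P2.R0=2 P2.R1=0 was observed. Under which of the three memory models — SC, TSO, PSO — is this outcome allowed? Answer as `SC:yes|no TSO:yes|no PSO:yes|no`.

SC:no TSO:no PSO:yes

outcome vector order: (P2.R0,P2.R1)
under SC → <1 0>; <1 1>; <2 1>
under TSO → <1 0>; <1 1>; <2 1>
under PSO → <1 0>; <1 1>; <2 0>; <2 1>
target <2 0> ∈ {PSO}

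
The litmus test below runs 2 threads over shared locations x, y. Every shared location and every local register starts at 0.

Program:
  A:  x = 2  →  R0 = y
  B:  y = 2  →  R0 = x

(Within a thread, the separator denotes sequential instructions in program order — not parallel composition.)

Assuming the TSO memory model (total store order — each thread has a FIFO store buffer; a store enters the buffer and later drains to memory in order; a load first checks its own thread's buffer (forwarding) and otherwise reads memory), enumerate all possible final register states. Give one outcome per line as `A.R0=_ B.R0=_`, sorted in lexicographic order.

A.R0=0 B.R0=0
A.R0=0 B.R0=2
A.R0=2 B.R0=0
A.R0=2 B.R0=2

outcome vector order: (A.R0,B.R0)
|TSO outcomes| = 4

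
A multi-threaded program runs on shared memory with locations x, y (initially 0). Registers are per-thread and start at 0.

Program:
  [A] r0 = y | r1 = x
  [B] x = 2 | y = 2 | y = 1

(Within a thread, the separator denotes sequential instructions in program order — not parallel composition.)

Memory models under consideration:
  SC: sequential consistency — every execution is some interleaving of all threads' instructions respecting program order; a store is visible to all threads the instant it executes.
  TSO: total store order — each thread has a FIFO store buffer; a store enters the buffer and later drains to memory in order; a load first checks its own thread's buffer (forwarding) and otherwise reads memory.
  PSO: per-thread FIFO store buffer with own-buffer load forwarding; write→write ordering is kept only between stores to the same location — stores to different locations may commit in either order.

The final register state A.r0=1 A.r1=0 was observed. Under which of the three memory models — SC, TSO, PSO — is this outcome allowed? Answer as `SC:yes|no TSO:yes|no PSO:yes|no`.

outcome vector order: (A.r0,A.r1)
[SC] allowed = {<0 0>; <0 2>; <1 2>; <2 2>}
[TSO] allowed = {<0 0>; <0 2>; <1 2>; <2 2>}
[PSO] allowed = {<0 0>; <0 2>; <1 0>; <1 2>; <2 0>; <2 2>}
target <1 0> ∈ {PSO}

SC:no TSO:no PSO:yes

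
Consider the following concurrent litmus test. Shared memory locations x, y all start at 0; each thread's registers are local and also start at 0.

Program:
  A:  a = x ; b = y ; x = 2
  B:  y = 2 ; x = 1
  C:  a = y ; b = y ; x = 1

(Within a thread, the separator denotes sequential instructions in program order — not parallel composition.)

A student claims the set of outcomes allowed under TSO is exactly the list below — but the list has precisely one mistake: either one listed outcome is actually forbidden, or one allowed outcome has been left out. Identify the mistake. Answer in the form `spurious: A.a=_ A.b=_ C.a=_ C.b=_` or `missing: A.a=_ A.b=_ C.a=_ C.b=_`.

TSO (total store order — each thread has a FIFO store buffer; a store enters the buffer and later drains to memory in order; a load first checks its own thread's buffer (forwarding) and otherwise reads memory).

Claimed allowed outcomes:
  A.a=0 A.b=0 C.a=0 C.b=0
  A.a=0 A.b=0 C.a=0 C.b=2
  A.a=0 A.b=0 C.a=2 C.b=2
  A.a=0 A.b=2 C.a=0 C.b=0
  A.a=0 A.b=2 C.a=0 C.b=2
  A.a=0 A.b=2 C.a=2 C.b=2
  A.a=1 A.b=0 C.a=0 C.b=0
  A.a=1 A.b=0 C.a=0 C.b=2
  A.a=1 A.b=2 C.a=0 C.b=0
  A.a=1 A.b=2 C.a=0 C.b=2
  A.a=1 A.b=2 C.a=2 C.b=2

outcome vector order: (A.a,A.b,C.a,C.b)
TSO: 10 outcomes — {0000, 0002, 0022, 0200, 0202, 0222, 1000, 1200, 1202, 1222}
claimed∖TSO = {1002}

spurious: A.a=1 A.b=0 C.a=0 C.b=2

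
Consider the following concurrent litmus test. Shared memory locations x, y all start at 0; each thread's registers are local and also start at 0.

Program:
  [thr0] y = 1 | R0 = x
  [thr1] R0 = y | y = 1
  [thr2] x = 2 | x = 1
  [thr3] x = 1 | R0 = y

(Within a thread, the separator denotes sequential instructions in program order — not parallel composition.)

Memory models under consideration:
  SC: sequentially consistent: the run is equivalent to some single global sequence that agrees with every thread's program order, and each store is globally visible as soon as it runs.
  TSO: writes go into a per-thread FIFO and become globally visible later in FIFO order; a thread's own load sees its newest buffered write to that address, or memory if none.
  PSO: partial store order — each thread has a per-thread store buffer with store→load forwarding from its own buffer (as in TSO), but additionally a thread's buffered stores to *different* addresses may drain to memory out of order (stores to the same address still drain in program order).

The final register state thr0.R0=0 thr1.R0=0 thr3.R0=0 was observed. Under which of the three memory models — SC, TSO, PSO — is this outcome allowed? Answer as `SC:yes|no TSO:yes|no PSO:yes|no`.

outcome vector order: (thr0.R0,thr1.R0,thr3.R0)
SC (10): (0,0,1), (0,1,1), (1,0,0), (1,0,1), (1,1,0), (1,1,1), (2,0,0), (2,0,1), (2,1,0), (2,1,1)
TSO (12): (0,0,0), (0,0,1), (0,1,0), (0,1,1), (1,0,0), (1,0,1), (1,1,0), (1,1,1), (2,0,0), (2,0,1), (2,1,0), (2,1,1)
PSO (12): (0,0,0), (0,0,1), (0,1,0), (0,1,1), (1,0,0), (1,0,1), (1,1,0), (1,1,1), (2,0,0), (2,0,1), (2,1,0), (2,1,1)
target (0,0,0) ∈ {TSO,PSO}

SC:no TSO:yes PSO:yes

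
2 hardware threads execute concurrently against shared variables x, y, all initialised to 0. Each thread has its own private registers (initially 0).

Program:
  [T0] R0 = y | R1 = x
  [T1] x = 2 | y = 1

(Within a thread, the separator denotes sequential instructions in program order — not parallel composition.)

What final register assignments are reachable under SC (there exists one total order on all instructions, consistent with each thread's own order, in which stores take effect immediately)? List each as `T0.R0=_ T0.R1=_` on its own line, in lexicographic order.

outcome vector order: (T0.R0,T0.R1)
|SC outcomes| = 3

T0.R0=0 T0.R1=0
T0.R0=0 T0.R1=2
T0.R0=1 T0.R1=2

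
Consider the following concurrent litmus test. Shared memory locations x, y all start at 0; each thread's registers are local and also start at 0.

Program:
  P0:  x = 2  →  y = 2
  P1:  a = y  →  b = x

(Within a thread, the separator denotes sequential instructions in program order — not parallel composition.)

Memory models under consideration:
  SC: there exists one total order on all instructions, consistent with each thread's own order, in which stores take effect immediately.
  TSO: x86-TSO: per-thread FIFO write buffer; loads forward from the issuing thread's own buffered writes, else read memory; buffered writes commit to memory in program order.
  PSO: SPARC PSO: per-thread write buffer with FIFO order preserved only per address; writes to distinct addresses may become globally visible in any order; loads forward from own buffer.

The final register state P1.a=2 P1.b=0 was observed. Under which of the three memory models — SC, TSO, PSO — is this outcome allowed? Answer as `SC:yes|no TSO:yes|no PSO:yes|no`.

outcome vector order: (P1.a,P1.b)
[SC] allowed = {<0 0>; <0 2>; <2 2>}
[TSO] allowed = {<0 0>; <0 2>; <2 2>}
[PSO] allowed = {<0 0>; <0 2>; <2 0>; <2 2>}
target <2 0> ∈ {PSO}

SC:no TSO:no PSO:yes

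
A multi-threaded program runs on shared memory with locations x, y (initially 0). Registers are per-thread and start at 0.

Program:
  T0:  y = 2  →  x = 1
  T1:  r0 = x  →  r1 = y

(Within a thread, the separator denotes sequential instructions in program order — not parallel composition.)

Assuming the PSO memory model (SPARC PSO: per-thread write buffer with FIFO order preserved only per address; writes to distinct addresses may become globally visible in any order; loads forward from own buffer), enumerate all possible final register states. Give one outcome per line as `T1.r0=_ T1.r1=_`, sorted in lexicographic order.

outcome vector order: (T1.r0,T1.r1)
|PSO outcomes| = 4

T1.r0=0 T1.r1=0
T1.r0=0 T1.r1=2
T1.r0=1 T1.r1=0
T1.r0=1 T1.r1=2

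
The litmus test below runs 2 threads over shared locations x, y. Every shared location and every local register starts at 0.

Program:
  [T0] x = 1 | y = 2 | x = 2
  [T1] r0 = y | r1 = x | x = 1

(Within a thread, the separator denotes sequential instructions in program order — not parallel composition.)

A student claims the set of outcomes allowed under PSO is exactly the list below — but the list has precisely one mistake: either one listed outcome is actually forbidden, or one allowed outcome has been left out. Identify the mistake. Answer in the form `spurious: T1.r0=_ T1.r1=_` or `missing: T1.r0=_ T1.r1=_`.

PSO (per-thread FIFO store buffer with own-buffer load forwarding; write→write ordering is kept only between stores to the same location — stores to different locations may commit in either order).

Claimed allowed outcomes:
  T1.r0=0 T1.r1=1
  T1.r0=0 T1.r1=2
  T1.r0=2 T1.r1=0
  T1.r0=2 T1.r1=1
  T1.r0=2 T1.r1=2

missing: T1.r0=0 T1.r1=0

outcome vector order: (T1.r0,T1.r1)
[PSO] allowed = {<0 0> <0 1> <0 2> <2 0> <2 1> <2 2>}
PSO∖claimed = {<0 0>}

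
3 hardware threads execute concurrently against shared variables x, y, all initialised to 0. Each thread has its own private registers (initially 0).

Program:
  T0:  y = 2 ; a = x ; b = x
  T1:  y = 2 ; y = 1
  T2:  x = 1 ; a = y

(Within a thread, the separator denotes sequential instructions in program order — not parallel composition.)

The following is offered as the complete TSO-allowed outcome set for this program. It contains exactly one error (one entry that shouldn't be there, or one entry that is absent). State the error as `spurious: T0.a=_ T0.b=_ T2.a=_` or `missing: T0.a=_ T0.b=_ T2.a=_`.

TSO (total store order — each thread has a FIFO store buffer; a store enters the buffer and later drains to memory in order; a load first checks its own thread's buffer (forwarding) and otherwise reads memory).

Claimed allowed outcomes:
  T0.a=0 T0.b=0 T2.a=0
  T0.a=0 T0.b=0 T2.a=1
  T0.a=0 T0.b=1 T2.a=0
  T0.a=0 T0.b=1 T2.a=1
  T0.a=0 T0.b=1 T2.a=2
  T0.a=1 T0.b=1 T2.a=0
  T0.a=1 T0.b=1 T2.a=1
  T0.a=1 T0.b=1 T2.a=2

missing: T0.a=0 T0.b=0 T2.a=2

outcome vector order: (T0.a,T0.b,T2.a)
under TSO → 0/0/0, 0/0/1, 0/0/2, 0/1/0, 0/1/1, 0/1/2, 1/1/0, 1/1/1, 1/1/2
TSO∖claimed = {0/0/2}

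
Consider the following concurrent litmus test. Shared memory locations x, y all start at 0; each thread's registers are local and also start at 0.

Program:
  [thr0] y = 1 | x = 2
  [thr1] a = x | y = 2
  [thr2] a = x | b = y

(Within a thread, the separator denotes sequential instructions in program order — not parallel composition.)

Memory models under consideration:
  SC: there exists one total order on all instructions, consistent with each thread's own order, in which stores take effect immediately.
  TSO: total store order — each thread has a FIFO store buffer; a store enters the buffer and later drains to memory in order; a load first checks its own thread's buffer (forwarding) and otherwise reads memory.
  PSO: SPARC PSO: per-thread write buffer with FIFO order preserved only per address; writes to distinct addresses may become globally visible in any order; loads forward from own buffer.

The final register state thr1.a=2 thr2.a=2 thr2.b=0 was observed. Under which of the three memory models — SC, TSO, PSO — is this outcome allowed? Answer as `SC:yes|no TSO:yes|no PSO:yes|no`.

outcome vector order: (thr1.a,thr2.a,thr2.b)
SC (10): 0/0/0 0/0/1 0/0/2 0/2/1 0/2/2 2/0/0 2/0/1 2/0/2 2/2/1 2/2/2
TSO (10): 0/0/0 0/0/1 0/0/2 0/2/1 0/2/2 2/0/0 2/0/1 2/0/2 2/2/1 2/2/2
PSO (12): 0/0/0 0/0/1 0/0/2 0/2/0 0/2/1 0/2/2 2/0/0 2/0/1 2/0/2 2/2/0 2/2/1 2/2/2
target 2/2/0 ∈ {PSO}

SC:no TSO:no PSO:yes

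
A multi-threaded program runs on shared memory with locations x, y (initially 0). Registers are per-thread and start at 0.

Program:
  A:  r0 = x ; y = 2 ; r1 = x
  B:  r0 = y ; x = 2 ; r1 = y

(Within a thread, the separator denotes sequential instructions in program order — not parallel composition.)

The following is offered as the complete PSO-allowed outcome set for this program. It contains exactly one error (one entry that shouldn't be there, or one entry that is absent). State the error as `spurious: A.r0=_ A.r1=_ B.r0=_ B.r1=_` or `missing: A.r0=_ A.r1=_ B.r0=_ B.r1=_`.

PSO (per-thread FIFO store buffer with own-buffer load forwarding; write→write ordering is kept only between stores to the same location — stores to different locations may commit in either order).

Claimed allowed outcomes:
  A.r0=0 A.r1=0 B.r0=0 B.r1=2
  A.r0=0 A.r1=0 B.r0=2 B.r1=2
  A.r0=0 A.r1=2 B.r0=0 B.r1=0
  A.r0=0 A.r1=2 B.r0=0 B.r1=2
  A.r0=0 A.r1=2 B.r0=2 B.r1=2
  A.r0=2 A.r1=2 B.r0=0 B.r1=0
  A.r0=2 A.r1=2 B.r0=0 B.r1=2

missing: A.r0=0 A.r1=0 B.r0=0 B.r1=0

outcome vector order: (A.r0,A.r1,B.r0,B.r1)
PSO (8): 0000 0002 0022 0200 0202 0222 2200 2202
PSO∖claimed = {0000}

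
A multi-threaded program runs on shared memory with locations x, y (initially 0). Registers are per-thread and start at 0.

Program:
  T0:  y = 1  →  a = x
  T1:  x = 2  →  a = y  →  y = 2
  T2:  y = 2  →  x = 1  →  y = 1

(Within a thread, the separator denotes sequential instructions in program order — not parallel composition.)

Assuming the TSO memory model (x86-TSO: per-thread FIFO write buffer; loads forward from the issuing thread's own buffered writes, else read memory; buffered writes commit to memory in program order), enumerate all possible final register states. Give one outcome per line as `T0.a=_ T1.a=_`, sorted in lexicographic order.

outcome vector order: (T0.a,T1.a)
|TSO outcomes| = 9

T0.a=0 T1.a=0
T0.a=0 T1.a=1
T0.a=0 T1.a=2
T0.a=1 T1.a=0
T0.a=1 T1.a=1
T0.a=1 T1.a=2
T0.a=2 T1.a=0
T0.a=2 T1.a=1
T0.a=2 T1.a=2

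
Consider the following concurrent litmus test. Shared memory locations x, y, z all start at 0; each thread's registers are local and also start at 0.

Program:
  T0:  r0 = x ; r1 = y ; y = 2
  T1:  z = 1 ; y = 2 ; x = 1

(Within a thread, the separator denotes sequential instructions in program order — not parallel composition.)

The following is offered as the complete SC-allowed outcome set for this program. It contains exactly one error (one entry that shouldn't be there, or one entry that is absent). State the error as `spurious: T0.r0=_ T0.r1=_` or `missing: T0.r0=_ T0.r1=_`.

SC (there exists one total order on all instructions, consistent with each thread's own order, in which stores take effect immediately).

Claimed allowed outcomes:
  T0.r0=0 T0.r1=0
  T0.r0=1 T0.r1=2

outcome vector order: (T0.r0,T0.r1)
[SC] allowed = {00; 02; 12}
SC∖claimed = {02}

missing: T0.r0=0 T0.r1=2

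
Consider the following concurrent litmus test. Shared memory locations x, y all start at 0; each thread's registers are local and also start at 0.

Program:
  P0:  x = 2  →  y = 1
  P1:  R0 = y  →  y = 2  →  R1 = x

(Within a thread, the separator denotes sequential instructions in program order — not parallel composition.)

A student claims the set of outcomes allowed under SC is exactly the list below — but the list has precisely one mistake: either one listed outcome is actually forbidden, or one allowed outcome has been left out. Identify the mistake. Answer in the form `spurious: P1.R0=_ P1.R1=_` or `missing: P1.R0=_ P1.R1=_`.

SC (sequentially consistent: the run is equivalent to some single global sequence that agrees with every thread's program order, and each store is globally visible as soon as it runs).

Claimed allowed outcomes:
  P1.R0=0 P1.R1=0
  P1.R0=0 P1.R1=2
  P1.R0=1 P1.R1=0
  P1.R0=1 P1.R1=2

outcome vector order: (P1.R0,P1.R1)
SC (3): (0,0) (0,2) (1,2)
claimed∖SC = {(1,0)}

spurious: P1.R0=1 P1.R1=0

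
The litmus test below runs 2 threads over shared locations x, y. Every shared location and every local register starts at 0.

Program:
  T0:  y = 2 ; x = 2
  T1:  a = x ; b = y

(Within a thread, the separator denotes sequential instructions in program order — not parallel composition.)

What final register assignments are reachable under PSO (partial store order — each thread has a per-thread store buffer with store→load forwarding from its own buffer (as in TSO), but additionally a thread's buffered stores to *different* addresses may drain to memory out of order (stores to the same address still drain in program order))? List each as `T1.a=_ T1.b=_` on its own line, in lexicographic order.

outcome vector order: (T1.a,T1.b)
|PSO outcomes| = 4

T1.a=0 T1.b=0
T1.a=0 T1.b=2
T1.a=2 T1.b=0
T1.a=2 T1.b=2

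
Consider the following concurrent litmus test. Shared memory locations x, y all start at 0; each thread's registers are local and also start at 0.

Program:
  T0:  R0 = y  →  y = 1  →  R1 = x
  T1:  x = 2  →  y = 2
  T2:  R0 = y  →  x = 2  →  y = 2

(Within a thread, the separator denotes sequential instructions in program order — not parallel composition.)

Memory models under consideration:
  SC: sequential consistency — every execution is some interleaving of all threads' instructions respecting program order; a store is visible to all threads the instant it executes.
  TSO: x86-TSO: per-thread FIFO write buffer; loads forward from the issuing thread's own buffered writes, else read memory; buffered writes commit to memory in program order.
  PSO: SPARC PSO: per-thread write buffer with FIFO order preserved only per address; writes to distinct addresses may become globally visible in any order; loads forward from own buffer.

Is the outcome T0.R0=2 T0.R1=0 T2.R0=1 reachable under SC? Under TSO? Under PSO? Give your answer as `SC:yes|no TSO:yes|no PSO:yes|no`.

outcome vector order: (T0.R0,T0.R1,T2.R0)
SC (9): 0/0/0 0/0/1 0/0/2 0/2/0 0/2/1 0/2/2 2/2/0 2/2/1 2/2/2
TSO (9): 0/0/0 0/0/1 0/0/2 0/2/0 0/2/1 0/2/2 2/2/0 2/2/1 2/2/2
PSO (12): 0/0/0 0/0/1 0/0/2 0/2/0 0/2/1 0/2/2 2/0/0 2/0/1 2/0/2 2/2/0 2/2/1 2/2/2
target 2/0/1 ∈ {PSO}

SC:no TSO:no PSO:yes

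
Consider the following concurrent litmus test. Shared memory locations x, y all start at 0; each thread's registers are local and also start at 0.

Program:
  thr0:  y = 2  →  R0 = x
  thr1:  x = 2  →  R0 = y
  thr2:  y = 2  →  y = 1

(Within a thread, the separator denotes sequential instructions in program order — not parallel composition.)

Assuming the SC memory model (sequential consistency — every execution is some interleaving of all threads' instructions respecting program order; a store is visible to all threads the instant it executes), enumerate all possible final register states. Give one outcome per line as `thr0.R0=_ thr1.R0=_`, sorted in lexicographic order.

thr0.R0=0 thr1.R0=1
thr0.R0=0 thr1.R0=2
thr0.R0=2 thr1.R0=0
thr0.R0=2 thr1.R0=1
thr0.R0=2 thr1.R0=2

outcome vector order: (thr0.R0,thr1.R0)
|SC outcomes| = 5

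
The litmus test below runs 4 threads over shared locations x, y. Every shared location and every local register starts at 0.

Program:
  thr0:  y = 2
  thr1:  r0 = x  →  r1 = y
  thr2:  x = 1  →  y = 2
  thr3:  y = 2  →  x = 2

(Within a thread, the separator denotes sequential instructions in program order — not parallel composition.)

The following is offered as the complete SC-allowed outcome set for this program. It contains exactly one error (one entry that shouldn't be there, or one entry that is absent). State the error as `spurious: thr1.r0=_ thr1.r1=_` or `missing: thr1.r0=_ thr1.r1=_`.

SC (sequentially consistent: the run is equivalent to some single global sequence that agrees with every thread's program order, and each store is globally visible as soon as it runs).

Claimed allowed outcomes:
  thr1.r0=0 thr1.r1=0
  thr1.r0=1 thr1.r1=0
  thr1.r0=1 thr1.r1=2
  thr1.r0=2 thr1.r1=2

outcome vector order: (thr1.r0,thr1.r1)
SC: 5 outcomes — {00; 02; 10; 12; 22}
SC∖claimed = {02}

missing: thr1.r0=0 thr1.r1=2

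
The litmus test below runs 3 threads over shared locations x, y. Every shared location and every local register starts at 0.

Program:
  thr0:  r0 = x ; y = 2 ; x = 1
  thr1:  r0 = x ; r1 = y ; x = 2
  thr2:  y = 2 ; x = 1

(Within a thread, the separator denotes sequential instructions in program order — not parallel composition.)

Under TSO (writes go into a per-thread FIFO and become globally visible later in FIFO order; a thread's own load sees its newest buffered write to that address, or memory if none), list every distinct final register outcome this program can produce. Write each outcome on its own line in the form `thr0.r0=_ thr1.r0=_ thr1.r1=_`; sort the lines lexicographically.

thr0.r0=0 thr1.r0=0 thr1.r1=0
thr0.r0=0 thr1.r0=0 thr1.r1=2
thr0.r0=0 thr1.r0=1 thr1.r1=2
thr0.r0=1 thr1.r0=0 thr1.r1=0
thr0.r0=1 thr1.r0=0 thr1.r1=2
thr0.r0=1 thr1.r0=1 thr1.r1=2
thr0.r0=2 thr1.r0=0 thr1.r1=0
thr0.r0=2 thr1.r0=0 thr1.r1=2
thr0.r0=2 thr1.r0=1 thr1.r1=2

outcome vector order: (thr0.r0,thr1.r0,thr1.r1)
|TSO outcomes| = 9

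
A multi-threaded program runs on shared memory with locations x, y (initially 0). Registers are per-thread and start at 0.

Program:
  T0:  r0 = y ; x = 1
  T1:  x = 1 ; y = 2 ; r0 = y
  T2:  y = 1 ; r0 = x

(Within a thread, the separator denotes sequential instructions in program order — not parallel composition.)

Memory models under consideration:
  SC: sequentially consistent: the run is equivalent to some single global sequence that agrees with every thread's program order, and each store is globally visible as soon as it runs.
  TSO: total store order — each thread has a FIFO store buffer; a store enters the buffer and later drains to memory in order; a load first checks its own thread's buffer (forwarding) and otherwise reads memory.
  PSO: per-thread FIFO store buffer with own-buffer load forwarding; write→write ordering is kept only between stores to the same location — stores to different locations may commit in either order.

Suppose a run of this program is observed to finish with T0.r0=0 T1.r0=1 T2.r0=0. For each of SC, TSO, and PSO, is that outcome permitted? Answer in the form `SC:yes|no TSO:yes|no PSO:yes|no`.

outcome vector order: (T0.r0,T1.r0,T2.r0)
SC: 9 outcomes — {(0,1,1); (0,2,0); (0,2,1); (1,1,1); (1,2,0); (1,2,1); (2,1,1); (2,2,0); (2,2,1)}
TSO: 12 outcomes — {(0,1,0); (0,1,1); (0,2,0); (0,2,1); (1,1,0); (1,1,1); (1,2,0); (1,2,1); (2,1,0); (2,1,1); (2,2,0); (2,2,1)}
PSO: 12 outcomes — {(0,1,0); (0,1,1); (0,2,0); (0,2,1); (1,1,0); (1,1,1); (1,2,0); (1,2,1); (2,1,0); (2,1,1); (2,2,0); (2,2,1)}
target (0,1,0) ∈ {TSO,PSO}

SC:no TSO:yes PSO:yes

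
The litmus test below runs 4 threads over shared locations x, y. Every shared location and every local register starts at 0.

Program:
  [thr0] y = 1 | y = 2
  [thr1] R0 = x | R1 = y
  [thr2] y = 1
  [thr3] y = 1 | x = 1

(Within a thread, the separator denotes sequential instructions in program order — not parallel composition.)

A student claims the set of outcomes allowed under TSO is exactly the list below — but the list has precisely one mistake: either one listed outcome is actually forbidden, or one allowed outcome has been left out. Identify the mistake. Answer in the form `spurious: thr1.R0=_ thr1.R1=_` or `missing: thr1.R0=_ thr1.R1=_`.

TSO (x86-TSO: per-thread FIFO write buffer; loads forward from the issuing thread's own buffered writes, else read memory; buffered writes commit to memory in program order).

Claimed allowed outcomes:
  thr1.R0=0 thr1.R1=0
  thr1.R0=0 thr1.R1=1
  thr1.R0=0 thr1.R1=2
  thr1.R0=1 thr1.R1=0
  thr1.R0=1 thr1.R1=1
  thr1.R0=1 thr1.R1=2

outcome vector order: (thr1.R0,thr1.R1)
TSO: 5 outcomes — {0/0; 0/1; 0/2; 1/1; 1/2}
claimed∖TSO = {1/0}

spurious: thr1.R0=1 thr1.R1=0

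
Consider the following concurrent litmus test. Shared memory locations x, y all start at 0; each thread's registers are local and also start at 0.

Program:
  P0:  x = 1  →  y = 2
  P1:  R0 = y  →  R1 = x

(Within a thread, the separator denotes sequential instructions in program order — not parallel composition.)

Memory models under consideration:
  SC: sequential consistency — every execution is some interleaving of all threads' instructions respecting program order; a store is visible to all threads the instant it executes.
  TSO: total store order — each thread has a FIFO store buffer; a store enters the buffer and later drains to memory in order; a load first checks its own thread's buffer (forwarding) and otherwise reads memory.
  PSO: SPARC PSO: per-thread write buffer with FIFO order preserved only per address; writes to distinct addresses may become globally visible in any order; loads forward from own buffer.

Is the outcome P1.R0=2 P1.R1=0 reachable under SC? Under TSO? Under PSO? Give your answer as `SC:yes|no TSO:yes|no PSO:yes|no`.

SC:no TSO:no PSO:yes

outcome vector order: (P1.R0,P1.R1)
SC (3): <0 0> <0 1> <2 1>
TSO (3): <0 0> <0 1> <2 1>
PSO (4): <0 0> <0 1> <2 0> <2 1>
target <2 0> ∈ {PSO}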